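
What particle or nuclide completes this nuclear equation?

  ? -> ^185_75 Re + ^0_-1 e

W-185

Conserve mass number: A = 185 + 0, so A = 185.
Conserve atomic number: Z = 75 − 1, so Z = 74.
Z = 74 is tungsten, so the species is ^185_74 W.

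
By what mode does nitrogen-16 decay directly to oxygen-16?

ΔA = 16 − 16 = 0; ΔZ = 8 − 7 = +1.
A is unchanged and Z rises by 1 — a neutron has become a proton (β⁻ decay).

beta-minus decay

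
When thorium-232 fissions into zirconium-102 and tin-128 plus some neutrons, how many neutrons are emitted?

Conserve mass number: 232 = 102 + 128 + k, so k = 232 − 230 = 2.
Check atomic number: 90 = 40 + 50 + 0 = 90. ✓

2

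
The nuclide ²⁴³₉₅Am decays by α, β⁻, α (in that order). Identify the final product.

Start: (A, Z) = (243, 95).
After α: (239, 93).
After β⁻: (239, 94).
After α: (235, 92).
Z = 92 is uranium.

U-235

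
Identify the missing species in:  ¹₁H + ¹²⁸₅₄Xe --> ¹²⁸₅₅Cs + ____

Conserve mass number: 1 + 128 = 128 + A, so A = 1.
Conserve atomic number: 1 + 54 = 55 + Z, so Z = 0.
A = 1 and Z = 0 is ¹₀n — a neutron.

neutron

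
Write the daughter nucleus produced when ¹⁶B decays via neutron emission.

B-15

Neutron emission: mass number changes by -1, atomic number by +0.
A: 16 − 1 = 15; Z: 5 = 5.
Z = 5 is boron, so the daughter is ¹⁵B.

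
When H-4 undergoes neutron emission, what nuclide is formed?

Neutron emission: mass number changes by -1, atomic number by +0.
A: 4 − 1 = 3; Z: 1 = 1.
Z = 1 is hydrogen, so the daughter is H-3.

H-3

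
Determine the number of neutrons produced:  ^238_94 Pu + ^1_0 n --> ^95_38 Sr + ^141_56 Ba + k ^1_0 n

Conserve mass number: 239 = 95 + 141 + k, so k = 239 − 236 = 3.
Check atomic number: 94 = 38 + 56 + 0 = 94. ✓

3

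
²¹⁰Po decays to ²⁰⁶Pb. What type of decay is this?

ΔA = 206 − 210 = -4; ΔZ = 82 − 84 = -2.
A drops by 4 and Z drops by 2 — the signature of alpha emission.

alpha decay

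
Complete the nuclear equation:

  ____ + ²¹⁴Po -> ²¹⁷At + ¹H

alpha particle

Conserve mass number: A + 214 = 217 + 1, so A = 4.
Conserve atomic number: Z + 84 = 85 + 1, so Z = 2.
A = 4 and Z = 2 is ⁴He — an alpha particle.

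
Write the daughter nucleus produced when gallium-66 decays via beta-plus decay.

Zn-66

Beta-plus decay: mass number changes by +0, atomic number by -1.
A: 66 = 66; Z: 31 − 1 = 30.
Z = 30 is zinc, so the daughter is zinc-66.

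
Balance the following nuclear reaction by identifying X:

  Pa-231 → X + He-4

Conserve mass number: 231 = A + 4, so A = 227.
Conserve atomic number: 91 = Z + 2, so Z = 89.
Z = 89 is actinium, so the species is Ac-227.

Ac-227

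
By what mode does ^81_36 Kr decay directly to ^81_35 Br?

ΔA = 81 − 81 = 0; ΔZ = 35 − 36 = -1.
A is unchanged and Z drops by 1 — a proton has become a neutron (β⁺ emission or electron capture).

beta-plus decay or electron capture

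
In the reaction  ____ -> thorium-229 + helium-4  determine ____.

Conserve mass number: A = 229 + 4, so A = 233.
Conserve atomic number: Z = 90 + 2, so Z = 92.
Z = 92 is uranium, so the species is uranium-233.

U-233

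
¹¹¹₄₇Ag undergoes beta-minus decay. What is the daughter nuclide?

Beta-minus decay: mass number changes by +0, atomic number by +1.
A: 111 = 111; Z: 47 + 1 = 48.
Z = 48 is cadmium, so the daughter is ¹¹¹₄₈Cd.

Cd-111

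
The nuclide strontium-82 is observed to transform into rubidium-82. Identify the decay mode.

beta-plus decay or electron capture

ΔA = 82 − 82 = 0; ΔZ = 37 − 38 = -1.
A is unchanged and Z drops by 1 — a proton has become a neutron (β⁺ emission or electron capture).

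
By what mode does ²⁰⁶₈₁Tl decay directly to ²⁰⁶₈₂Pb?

ΔA = 206 − 206 = 0; ΔZ = 82 − 81 = +1.
A is unchanged and Z rises by 1 — a neutron has become a proton (β⁻ decay).

beta-minus decay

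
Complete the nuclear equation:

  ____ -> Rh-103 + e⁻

Conserve mass number: A = 103 + 0, so A = 103.
Conserve atomic number: Z = 45 − 1, so Z = 44.
Z = 44 is ruthenium, so the species is Ru-103.

Ru-103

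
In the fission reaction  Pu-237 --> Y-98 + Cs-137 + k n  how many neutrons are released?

2

Conserve mass number: 237 = 98 + 137 + k, so k = 237 − 235 = 2.
Check atomic number: 94 = 39 + 55 + 0 = 94. ✓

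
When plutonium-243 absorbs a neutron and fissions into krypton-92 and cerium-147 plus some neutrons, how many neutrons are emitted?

5

Conserve mass number: 244 = 92 + 147 + k, so k = 244 − 239 = 5.
Check atomic number: 94 = 36 + 58 + 0 = 94. ✓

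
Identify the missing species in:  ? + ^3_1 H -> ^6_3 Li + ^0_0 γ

He-3

Conserve mass number: A + 3 = 6 + 0, so A = 3.
Conserve atomic number: Z + 1 = 3 + 0, so Z = 2.
Z = 2 is helium, so the species is ^3_2 He.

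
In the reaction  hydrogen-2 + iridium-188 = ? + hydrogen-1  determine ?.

Ir-189

Conserve mass number: 2 + 188 = A + 1, so A = 189.
Conserve atomic number: 1 + 77 = Z + 1, so Z = 77.
Z = 77 is iridium, so the species is iridium-189.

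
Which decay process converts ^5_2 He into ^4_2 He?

ΔA = 4 − 5 = -1; ΔZ = 2 − 2 = +0.
A drops by 1 with Z unchanged — a neutron was emitted.

neutron emission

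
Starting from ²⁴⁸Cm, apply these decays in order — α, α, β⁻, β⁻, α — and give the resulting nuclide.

U-236

Start: (A, Z) = (248, 96).
After α: (244, 94).
After α: (240, 92).
After β⁻: (240, 93).
After β⁻: (240, 94).
After α: (236, 92).
Z = 92 is uranium.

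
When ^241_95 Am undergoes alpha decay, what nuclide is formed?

Alpha decay: mass number changes by -4, atomic number by -2.
A: 241 − 4 = 237; Z: 95 − 2 = 93.
Z = 93 is neptunium, so the daughter is ^237_93 Np.

Np-237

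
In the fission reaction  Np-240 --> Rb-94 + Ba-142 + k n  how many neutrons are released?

4

Conserve mass number: 240 = 94 + 142 + k, so k = 240 − 236 = 4.
Check atomic number: 93 = 37 + 56 + 0 = 93. ✓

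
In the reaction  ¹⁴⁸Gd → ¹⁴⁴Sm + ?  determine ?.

Conserve mass number: 148 = 144 + A, so A = 4.
Conserve atomic number: 64 = 62 + Z, so Z = 2.
A = 4 and Z = 2 is ⁴He — an alpha particle.

alpha particle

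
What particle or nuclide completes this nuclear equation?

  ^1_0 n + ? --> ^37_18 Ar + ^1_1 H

K-37

Conserve mass number: 1 + A = 37 + 1, so A = 37.
Conserve atomic number: 0 + Z = 18 + 1, so Z = 19.
Z = 19 is potassium, so the species is ^37_19 K.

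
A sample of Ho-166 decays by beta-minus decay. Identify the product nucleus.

Er-166

Beta-minus decay: mass number changes by +0, atomic number by +1.
A: 166 = 166; Z: 67 + 1 = 68.
Z = 68 is erbium, so the daughter is Er-166.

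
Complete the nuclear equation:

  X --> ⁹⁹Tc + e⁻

Conserve mass number: A = 99 + 0, so A = 99.
Conserve atomic number: Z = 43 − 1, so Z = 42.
Z = 42 is molybdenum, so the species is ⁹⁹Mo.

Mo-99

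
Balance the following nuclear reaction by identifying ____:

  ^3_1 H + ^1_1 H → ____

He-4

Conserve mass number: 3 + 1 = A, so A = 4.
Conserve atomic number: 1 + 1 = Z, so Z = 2.
A = 4 and Z = 2 is ^4_2 He — an alpha particle.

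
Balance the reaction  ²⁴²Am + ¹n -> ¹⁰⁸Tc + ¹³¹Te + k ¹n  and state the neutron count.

Conserve mass number: 243 = 108 + 131 + k, so k = 243 − 239 = 4.
Check atomic number: 95 = 43 + 52 + 0 = 95. ✓

4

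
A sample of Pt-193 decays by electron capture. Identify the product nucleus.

Electron capture: mass number changes by +0, atomic number by -1.
A: 193 = 193; Z: 78 − 1 = 77.
Z = 77 is iridium, so the daughter is Ir-193.

Ir-193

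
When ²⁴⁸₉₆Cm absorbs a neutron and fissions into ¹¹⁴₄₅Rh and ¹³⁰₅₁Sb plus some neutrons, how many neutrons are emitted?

5

Conserve mass number: 249 = 114 + 130 + k, so k = 249 − 244 = 5.
Check atomic number: 96 = 45 + 51 + 0 = 96. ✓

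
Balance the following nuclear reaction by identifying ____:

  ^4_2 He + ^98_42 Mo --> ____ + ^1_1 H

Tc-101

Conserve mass number: 4 + 98 = A + 1, so A = 101.
Conserve atomic number: 2 + 42 = Z + 1, so Z = 43.
Z = 43 is technetium, so the species is ^101_43 Tc.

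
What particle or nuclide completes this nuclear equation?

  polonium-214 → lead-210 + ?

alpha particle

Conserve mass number: 214 = 210 + A, so A = 4.
Conserve atomic number: 84 = 82 + Z, so Z = 2.
A = 4 and Z = 2 is helium-4 — an alpha particle.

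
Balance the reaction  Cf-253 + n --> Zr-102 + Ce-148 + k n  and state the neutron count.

Conserve mass number: 254 = 102 + 148 + k, so k = 254 − 250 = 4.
Check atomic number: 98 = 40 + 58 + 0 = 98. ✓

4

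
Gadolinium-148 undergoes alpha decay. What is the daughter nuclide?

Sm-144

Alpha decay: mass number changes by -4, atomic number by -2.
A: 148 − 4 = 144; Z: 64 − 2 = 62.
Z = 62 is samarium, so the daughter is samarium-144.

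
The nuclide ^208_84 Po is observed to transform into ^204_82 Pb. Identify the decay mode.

ΔA = 204 − 208 = -4; ΔZ = 82 − 84 = -2.
A drops by 4 and Z drops by 2 — the signature of alpha emission.

alpha decay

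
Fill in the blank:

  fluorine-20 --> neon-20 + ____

beta-minus particle

Conserve mass number: 20 = 20 + A, so A = 0.
Conserve atomic number: 9 = 10 + Z, so Z = -1.
A = 0 and Z = -1 is e⁻ — a beta-minus particle.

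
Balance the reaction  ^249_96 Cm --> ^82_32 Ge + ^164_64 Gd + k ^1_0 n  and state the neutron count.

3

Conserve mass number: 249 = 82 + 164 + k, so k = 249 − 246 = 3.
Check atomic number: 96 = 32 + 64 + 0 = 96. ✓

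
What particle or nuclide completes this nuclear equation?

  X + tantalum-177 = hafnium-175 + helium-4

Conserve mass number: A + 177 = 175 + 4, so A = 2.
Conserve atomic number: Z + 73 = 72 + 2, so Z = 1.
A = 2 and Z = 1 is hydrogen-2 — a deuteron.

deuteron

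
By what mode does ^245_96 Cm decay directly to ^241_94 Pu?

ΔA = 241 − 245 = -4; ΔZ = 94 − 96 = -2.
A drops by 4 and Z drops by 2 — the signature of alpha emission.

alpha decay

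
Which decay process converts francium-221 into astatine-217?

ΔA = 217 − 221 = -4; ΔZ = 85 − 87 = -2.
A drops by 4 and Z drops by 2 — the signature of alpha emission.

alpha decay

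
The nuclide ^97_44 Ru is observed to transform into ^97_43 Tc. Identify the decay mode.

ΔA = 97 − 97 = 0; ΔZ = 43 − 44 = -1.
A is unchanged and Z drops by 1 — a proton has become a neutron (β⁺ emission or electron capture).

beta-plus decay or electron capture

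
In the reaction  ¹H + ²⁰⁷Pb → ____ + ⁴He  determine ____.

Tl-204

Conserve mass number: 1 + 207 = A + 4, so A = 204.
Conserve atomic number: 1 + 82 = Z + 2, so Z = 81.
Z = 81 is thallium, so the species is ²⁰⁴Tl.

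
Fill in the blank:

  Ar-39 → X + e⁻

Conserve mass number: 39 = A + 0, so A = 39.
Conserve atomic number: 18 = Z − 1, so Z = 19.
Z = 19 is potassium, so the species is K-39.

K-39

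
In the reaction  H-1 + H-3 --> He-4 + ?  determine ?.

gamma ray

Conserve mass number: 1 + 3 = 4 + A, so A = 0.
Conserve atomic number: 1 + 1 = 2 + Z, so Z = 0.
A = 0 and Z = 0 is γ — a gamma ray.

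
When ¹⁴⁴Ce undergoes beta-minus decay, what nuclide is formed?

Beta-minus decay: mass number changes by +0, atomic number by +1.
A: 144 = 144; Z: 58 + 1 = 59.
Z = 59 is praseodymium, so the daughter is ¹⁴⁴Pr.

Pr-144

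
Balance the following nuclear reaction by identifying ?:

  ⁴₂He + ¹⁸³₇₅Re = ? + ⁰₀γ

Ir-187

Conserve mass number: 4 + 183 = A + 0, so A = 187.
Conserve atomic number: 2 + 75 = Z + 0, so Z = 77.
Z = 77 is iridium, so the species is ¹⁸⁷₇₇Ir.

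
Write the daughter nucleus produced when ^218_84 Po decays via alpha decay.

Alpha decay: mass number changes by -4, atomic number by -2.
A: 218 − 4 = 214; Z: 84 − 2 = 82.
Z = 82 is lead, so the daughter is ^214_82 Pb.

Pb-214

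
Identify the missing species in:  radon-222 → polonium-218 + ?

Conserve mass number: 222 = 218 + A, so A = 4.
Conserve atomic number: 86 = 84 + Z, so Z = 2.
A = 4 and Z = 2 is helium-4 — an alpha particle.

alpha particle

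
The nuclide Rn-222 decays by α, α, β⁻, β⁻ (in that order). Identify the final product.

Po-214

Start: (A, Z) = (222, 86).
After α: (218, 84).
After α: (214, 82).
After β⁻: (214, 83).
After β⁻: (214, 84).
Z = 84 is polonium.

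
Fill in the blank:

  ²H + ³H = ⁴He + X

neutron

Conserve mass number: 2 + 3 = 4 + A, so A = 1.
Conserve atomic number: 1 + 1 = 2 + Z, so Z = 0.
A = 1 and Z = 0 is ¹n — a neutron.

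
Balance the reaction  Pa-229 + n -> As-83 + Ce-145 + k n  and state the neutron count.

Conserve mass number: 230 = 83 + 145 + k, so k = 230 − 228 = 2.
Check atomic number: 91 = 33 + 58 + 0 = 91. ✓

2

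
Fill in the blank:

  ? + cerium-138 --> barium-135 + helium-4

Conserve mass number: A + 138 = 135 + 4, so A = 1.
Conserve atomic number: Z + 58 = 56 + 2, so Z = 0.
A = 1 and Z = 0 is neutron — a neutron.

neutron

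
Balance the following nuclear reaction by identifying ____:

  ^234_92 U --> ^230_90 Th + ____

alpha particle

Conserve mass number: 234 = 230 + A, so A = 4.
Conserve atomic number: 92 = 90 + Z, so Z = 2.
A = 4 and Z = 2 is ^4_2 He — an alpha particle.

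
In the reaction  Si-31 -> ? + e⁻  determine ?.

Conserve mass number: 31 = A + 0, so A = 31.
Conserve atomic number: 14 = Z − 1, so Z = 15.
Z = 15 is phosphorus, so the species is P-31.

P-31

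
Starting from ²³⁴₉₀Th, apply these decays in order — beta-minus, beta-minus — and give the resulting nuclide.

U-234

Start: (A, Z) = (234, 90).
After β⁻: (234, 91).
After β⁻: (234, 92).
Z = 92 is uranium.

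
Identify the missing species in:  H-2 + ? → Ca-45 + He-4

Conserve mass number: 2 + A = 45 + 4, so A = 47.
Conserve atomic number: 1 + Z = 20 + 2, so Z = 21.
Z = 21 is scandium, so the species is Sc-47.

Sc-47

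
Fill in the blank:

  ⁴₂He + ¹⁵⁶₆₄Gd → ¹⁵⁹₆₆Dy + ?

Conserve mass number: 4 + 156 = 159 + A, so A = 1.
Conserve atomic number: 2 + 64 = 66 + Z, so Z = 0.
A = 1 and Z = 0 is ¹₀n — a neutron.

neutron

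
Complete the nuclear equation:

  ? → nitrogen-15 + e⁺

Conserve mass number: A = 15 + 0, so A = 15.
Conserve atomic number: Z = 7 + 1, so Z = 8.
Z = 8 is oxygen, so the species is oxygen-15.

O-15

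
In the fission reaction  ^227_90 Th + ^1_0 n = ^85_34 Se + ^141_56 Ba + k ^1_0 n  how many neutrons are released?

2

Conserve mass number: 228 = 85 + 141 + k, so k = 228 − 226 = 2.
Check atomic number: 90 = 34 + 56 + 0 = 90. ✓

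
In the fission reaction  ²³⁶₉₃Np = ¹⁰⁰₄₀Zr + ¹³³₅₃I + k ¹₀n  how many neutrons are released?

Conserve mass number: 236 = 100 + 133 + k, so k = 236 − 233 = 3.
Check atomic number: 93 = 40 + 53 + 0 = 93. ✓

3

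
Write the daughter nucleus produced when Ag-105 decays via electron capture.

Pd-105

Electron capture: mass number changes by +0, atomic number by -1.
A: 105 = 105; Z: 47 − 1 = 46.
Z = 46 is palladium, so the daughter is Pd-105.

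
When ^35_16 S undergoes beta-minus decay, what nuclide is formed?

Cl-35

Beta-minus decay: mass number changes by +0, atomic number by +1.
A: 35 = 35; Z: 16 + 1 = 17.
Z = 17 is chlorine, so the daughter is ^35_17 Cl.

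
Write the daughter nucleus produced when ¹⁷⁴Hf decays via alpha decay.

Yb-170

Alpha decay: mass number changes by -4, atomic number by -2.
A: 174 − 4 = 170; Z: 72 − 2 = 70.
Z = 70 is ytterbium, so the daughter is ¹⁷⁰Yb.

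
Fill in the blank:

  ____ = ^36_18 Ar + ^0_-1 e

Cl-36

Conserve mass number: A = 36 + 0, so A = 36.
Conserve atomic number: Z = 18 − 1, so Z = 17.
Z = 17 is chlorine, so the species is ^36_17 Cl.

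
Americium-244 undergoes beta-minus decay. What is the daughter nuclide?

Cm-244

Beta-minus decay: mass number changes by +0, atomic number by +1.
A: 244 = 244; Z: 95 + 1 = 96.
Z = 96 is curium, so the daughter is curium-244.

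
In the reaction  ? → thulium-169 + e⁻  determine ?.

Conserve mass number: A = 169 + 0, so A = 169.
Conserve atomic number: Z = 69 − 1, so Z = 68.
Z = 68 is erbium, so the species is erbium-169.

Er-169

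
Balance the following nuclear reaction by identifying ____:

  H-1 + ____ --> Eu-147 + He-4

Conserve mass number: 1 + A = 147 + 4, so A = 150.
Conserve atomic number: 1 + Z = 63 + 2, so Z = 64.
Z = 64 is gadolinium, so the species is Gd-150.

Gd-150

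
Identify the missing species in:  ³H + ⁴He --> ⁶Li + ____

Conserve mass number: 3 + 4 = 6 + A, so A = 1.
Conserve atomic number: 1 + 2 = 3 + Z, so Z = 0.
A = 1 and Z = 0 is ¹n — a neutron.

neutron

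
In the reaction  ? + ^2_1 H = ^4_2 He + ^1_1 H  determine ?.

He-3

Conserve mass number: A + 2 = 4 + 1, so A = 3.
Conserve atomic number: Z + 1 = 2 + 1, so Z = 2.
Z = 2 is helium, so the species is ^3_2 He.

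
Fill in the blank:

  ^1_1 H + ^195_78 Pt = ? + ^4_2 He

Ir-192

Conserve mass number: 1 + 195 = A + 4, so A = 192.
Conserve atomic number: 1 + 78 = Z + 2, so Z = 77.
Z = 77 is iridium, so the species is ^192_77 Ir.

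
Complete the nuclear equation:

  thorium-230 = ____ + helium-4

Ra-226

Conserve mass number: 230 = A + 4, so A = 226.
Conserve atomic number: 90 = Z + 2, so Z = 88.
Z = 88 is radium, so the species is radium-226.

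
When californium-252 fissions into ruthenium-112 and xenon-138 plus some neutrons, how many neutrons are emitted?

Conserve mass number: 252 = 112 + 138 + k, so k = 252 − 250 = 2.
Check atomic number: 98 = 44 + 54 + 0 = 98. ✓

2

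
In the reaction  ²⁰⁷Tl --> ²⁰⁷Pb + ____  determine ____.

beta-minus particle

Conserve mass number: 207 = 207 + A, so A = 0.
Conserve atomic number: 81 = 82 + Z, so Z = -1.
A = 0 and Z = -1 is e⁻ — a beta-minus particle.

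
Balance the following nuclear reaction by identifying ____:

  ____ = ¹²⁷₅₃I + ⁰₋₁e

Conserve mass number: A = 127 + 0, so A = 127.
Conserve atomic number: Z = 53 − 1, so Z = 52.
Z = 52 is tellurium, so the species is ¹²⁷₅₂Te.

Te-127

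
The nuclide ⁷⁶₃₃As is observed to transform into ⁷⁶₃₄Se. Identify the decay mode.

ΔA = 76 − 76 = 0; ΔZ = 34 − 33 = +1.
A is unchanged and Z rises by 1 — a neutron has become a proton (β⁻ decay).

beta-minus decay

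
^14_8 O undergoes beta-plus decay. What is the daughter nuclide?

Beta-plus decay: mass number changes by +0, atomic number by -1.
A: 14 = 14; Z: 8 − 1 = 7.
Z = 7 is nitrogen, so the daughter is ^14_7 N.

N-14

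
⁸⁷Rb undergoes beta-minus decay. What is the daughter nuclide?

Beta-minus decay: mass number changes by +0, atomic number by +1.
A: 87 = 87; Z: 37 + 1 = 38.
Z = 38 is strontium, so the daughter is ⁸⁷Sr.

Sr-87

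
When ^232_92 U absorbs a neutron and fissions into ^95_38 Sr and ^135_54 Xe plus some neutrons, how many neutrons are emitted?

Conserve mass number: 233 = 95 + 135 + k, so k = 233 − 230 = 3.
Check atomic number: 92 = 38 + 54 + 0 = 92. ✓

3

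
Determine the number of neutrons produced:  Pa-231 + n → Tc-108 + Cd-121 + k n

3

Conserve mass number: 232 = 108 + 121 + k, so k = 232 − 229 = 3.
Check atomic number: 91 = 43 + 48 + 0 = 91. ✓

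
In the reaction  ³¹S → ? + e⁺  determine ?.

P-31

Conserve mass number: 31 = A + 0, so A = 31.
Conserve atomic number: 16 = Z + 1, so Z = 15.
Z = 15 is phosphorus, so the species is ³¹P.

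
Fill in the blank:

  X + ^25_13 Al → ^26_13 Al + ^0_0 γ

Conserve mass number: A + 25 = 26 + 0, so A = 1.
Conserve atomic number: Z + 13 = 13 + 0, so Z = 0.
A = 1 and Z = 0 is ^1_0 n — a neutron.

neutron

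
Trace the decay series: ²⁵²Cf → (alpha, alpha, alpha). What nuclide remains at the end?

U-240

Start: (A, Z) = (252, 98).
After α: (248, 96).
After α: (244, 94).
After α: (240, 92).
Z = 92 is uranium.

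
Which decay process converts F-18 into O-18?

beta-plus decay or electron capture

ΔA = 18 − 18 = 0; ΔZ = 8 − 9 = -1.
A is unchanged and Z drops by 1 — a proton has become a neutron (β⁺ emission or electron capture).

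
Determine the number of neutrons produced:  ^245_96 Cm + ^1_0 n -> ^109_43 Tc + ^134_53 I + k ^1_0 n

3

Conserve mass number: 246 = 109 + 134 + k, so k = 246 − 243 = 3.
Check atomic number: 96 = 43 + 53 + 0 = 96. ✓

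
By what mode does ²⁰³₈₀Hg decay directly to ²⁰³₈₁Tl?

beta-minus decay

ΔA = 203 − 203 = 0; ΔZ = 81 − 80 = +1.
A is unchanged and Z rises by 1 — a neutron has become a proton (β⁻ decay).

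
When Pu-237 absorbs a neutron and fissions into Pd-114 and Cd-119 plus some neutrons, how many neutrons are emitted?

5

Conserve mass number: 238 = 114 + 119 + k, so k = 238 − 233 = 5.
Check atomic number: 94 = 46 + 48 + 0 = 94. ✓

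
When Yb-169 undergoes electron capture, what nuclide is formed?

Tm-169

Electron capture: mass number changes by +0, atomic number by -1.
A: 169 = 169; Z: 70 − 1 = 69.
Z = 69 is thulium, so the daughter is Tm-169.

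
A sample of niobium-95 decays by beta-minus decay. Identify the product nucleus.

Beta-minus decay: mass number changes by +0, atomic number by +1.
A: 95 = 95; Z: 41 + 1 = 42.
Z = 42 is molybdenum, so the daughter is molybdenum-95.

Mo-95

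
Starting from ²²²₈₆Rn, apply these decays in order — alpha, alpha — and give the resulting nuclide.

Start: (A, Z) = (222, 86).
After α: (218, 84).
After α: (214, 82).
Z = 82 is lead.

Pb-214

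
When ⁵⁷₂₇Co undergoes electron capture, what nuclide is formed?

Fe-57

Electron capture: mass number changes by +0, atomic number by -1.
A: 57 = 57; Z: 27 − 1 = 26.
Z = 26 is iron, so the daughter is ⁵⁷₂₆Fe.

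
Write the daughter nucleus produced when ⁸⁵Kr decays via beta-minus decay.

Rb-85

Beta-minus decay: mass number changes by +0, atomic number by +1.
A: 85 = 85; Z: 36 + 1 = 37.
Z = 37 is rubidium, so the daughter is ⁸⁵Rb.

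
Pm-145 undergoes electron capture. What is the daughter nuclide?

Electron capture: mass number changes by +0, atomic number by -1.
A: 145 = 145; Z: 61 − 1 = 60.
Z = 60 is neodymium, so the daughter is Nd-145.

Nd-145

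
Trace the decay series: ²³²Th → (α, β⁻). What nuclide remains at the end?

Start: (A, Z) = (232, 90).
After α: (228, 88).
After β⁻: (228, 89).
Z = 89 is actinium.

Ac-228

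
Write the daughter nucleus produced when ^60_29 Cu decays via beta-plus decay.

Beta-plus decay: mass number changes by +0, atomic number by -1.
A: 60 = 60; Z: 29 − 1 = 28.
Z = 28 is nickel, so the daughter is ^60_28 Ni.

Ni-60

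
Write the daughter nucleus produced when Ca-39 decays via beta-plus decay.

K-39

Beta-plus decay: mass number changes by +0, atomic number by -1.
A: 39 = 39; Z: 20 − 1 = 19.
Z = 19 is potassium, so the daughter is K-39.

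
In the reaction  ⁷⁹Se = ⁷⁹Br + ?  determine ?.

beta-minus particle

Conserve mass number: 79 = 79 + A, so A = 0.
Conserve atomic number: 34 = 35 + Z, so Z = -1.
A = 0 and Z = -1 is e⁻ — a beta-minus particle.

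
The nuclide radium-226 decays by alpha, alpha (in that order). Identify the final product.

Start: (A, Z) = (226, 88).
After α: (222, 86).
After α: (218, 84).
Z = 84 is polonium.

Po-218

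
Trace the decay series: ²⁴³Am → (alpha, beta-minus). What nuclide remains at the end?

Pu-239

Start: (A, Z) = (243, 95).
After α: (239, 93).
After β⁻: (239, 94).
Z = 94 is plutonium.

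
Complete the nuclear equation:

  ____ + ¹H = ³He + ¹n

triton

Conserve mass number: A + 1 = 3 + 1, so A = 3.
Conserve atomic number: Z + 1 = 2 + 0, so Z = 1.
A = 3 and Z = 1 is ³H — a triton.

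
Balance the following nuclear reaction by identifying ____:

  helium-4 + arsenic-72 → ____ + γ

Br-76

Conserve mass number: 4 + 72 = A + 0, so A = 76.
Conserve atomic number: 2 + 33 = Z + 0, so Z = 35.
Z = 35 is bromine, so the species is bromine-76.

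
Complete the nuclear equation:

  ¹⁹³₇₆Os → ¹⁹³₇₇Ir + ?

beta-minus particle

Conserve mass number: 193 = 193 + A, so A = 0.
Conserve atomic number: 76 = 77 + Z, so Z = -1.
A = 0 and Z = -1 is ⁰₋₁e — a beta-minus particle.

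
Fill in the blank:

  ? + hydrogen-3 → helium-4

proton

Conserve mass number: A + 3 = 4, so A = 1.
Conserve atomic number: Z + 1 = 2, so Z = 1.
A = 1 and Z = 1 is hydrogen-1 — a proton.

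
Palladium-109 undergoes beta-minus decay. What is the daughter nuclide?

Beta-minus decay: mass number changes by +0, atomic number by +1.
A: 109 = 109; Z: 46 + 1 = 47.
Z = 47 is silver, so the daughter is silver-109.

Ag-109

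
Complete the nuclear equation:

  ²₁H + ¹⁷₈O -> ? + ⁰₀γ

F-19

Conserve mass number: 2 + 17 = A + 0, so A = 19.
Conserve atomic number: 1 + 8 = Z + 0, so Z = 9.
Z = 9 is fluorine, so the species is ¹⁹₉F.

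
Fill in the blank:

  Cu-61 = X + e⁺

Conserve mass number: 61 = A + 0, so A = 61.
Conserve atomic number: 29 = Z + 1, so Z = 28.
Z = 28 is nickel, so the species is Ni-61.

Ni-61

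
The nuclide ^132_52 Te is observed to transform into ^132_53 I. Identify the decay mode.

beta-minus decay

ΔA = 132 − 132 = 0; ΔZ = 53 − 52 = +1.
A is unchanged and Z rises by 1 — a neutron has become a proton (β⁻ decay).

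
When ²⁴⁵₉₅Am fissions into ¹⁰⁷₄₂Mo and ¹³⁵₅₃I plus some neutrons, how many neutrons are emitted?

3

Conserve mass number: 245 = 107 + 135 + k, so k = 245 − 242 = 3.
Check atomic number: 95 = 42 + 53 + 0 = 95. ✓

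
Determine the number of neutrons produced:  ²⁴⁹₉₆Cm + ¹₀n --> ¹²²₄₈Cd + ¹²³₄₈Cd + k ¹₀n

5

Conserve mass number: 250 = 122 + 123 + k, so k = 250 − 245 = 5.
Check atomic number: 96 = 48 + 48 + 0 = 96. ✓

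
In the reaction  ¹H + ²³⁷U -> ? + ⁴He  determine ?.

Pa-234

Conserve mass number: 1 + 237 = A + 4, so A = 234.
Conserve atomic number: 1 + 92 = Z + 2, so Z = 91.
Z = 91 is protactinium, so the species is ²³⁴Pa.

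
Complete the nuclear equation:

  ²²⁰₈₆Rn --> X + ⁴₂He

Conserve mass number: 220 = A + 4, so A = 216.
Conserve atomic number: 86 = Z + 2, so Z = 84.
Z = 84 is polonium, so the species is ²¹⁶₈₄Po.

Po-216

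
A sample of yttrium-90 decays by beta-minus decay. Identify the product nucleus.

Beta-minus decay: mass number changes by +0, atomic number by +1.
A: 90 = 90; Z: 39 + 1 = 40.
Z = 40 is zirconium, so the daughter is zirconium-90.

Zr-90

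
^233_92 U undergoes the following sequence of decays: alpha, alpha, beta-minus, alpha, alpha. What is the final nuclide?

Start: (A, Z) = (233, 92).
After α: (229, 90).
After α: (225, 88).
After β⁻: (225, 89).
After α: (221, 87).
After α: (217, 85).
Z = 85 is astatine.

At-217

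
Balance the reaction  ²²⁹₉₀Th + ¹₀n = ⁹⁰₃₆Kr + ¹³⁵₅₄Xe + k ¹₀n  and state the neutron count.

Conserve mass number: 230 = 90 + 135 + k, so k = 230 − 225 = 5.
Check atomic number: 90 = 36 + 54 + 0 = 90. ✓

5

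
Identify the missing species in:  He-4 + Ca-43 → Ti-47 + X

Conserve mass number: 4 + 43 = 47 + A, so A = 0.
Conserve atomic number: 2 + 20 = 22 + Z, so Z = 0.
A = 0 and Z = 0 is γ — a gamma ray.

gamma ray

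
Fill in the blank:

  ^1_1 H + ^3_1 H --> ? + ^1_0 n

Conserve mass number: 1 + 3 = A + 1, so A = 3.
Conserve atomic number: 1 + 1 = Z + 0, so Z = 2.
Z = 2 is helium, so the species is ^3_2 He.

He-3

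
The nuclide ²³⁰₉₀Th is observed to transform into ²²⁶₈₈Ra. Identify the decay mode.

ΔA = 226 − 230 = -4; ΔZ = 88 − 90 = -2.
A drops by 4 and Z drops by 2 — the signature of alpha emission.

alpha decay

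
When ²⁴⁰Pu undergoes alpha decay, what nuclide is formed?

U-236

Alpha decay: mass number changes by -4, atomic number by -2.
A: 240 − 4 = 236; Z: 94 − 2 = 92.
Z = 92 is uranium, so the daughter is ²³⁶U.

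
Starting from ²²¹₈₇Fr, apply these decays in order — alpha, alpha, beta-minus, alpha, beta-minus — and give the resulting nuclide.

Bi-209

Start: (A, Z) = (221, 87).
After α: (217, 85).
After α: (213, 83).
After β⁻: (213, 84).
After α: (209, 82).
After β⁻: (209, 83).
Z = 83 is bismuth.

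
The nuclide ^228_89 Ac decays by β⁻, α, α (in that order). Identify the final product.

Rn-220

Start: (A, Z) = (228, 89).
After β⁻: (228, 90).
After α: (224, 88).
After α: (220, 86).
Z = 86 is radon.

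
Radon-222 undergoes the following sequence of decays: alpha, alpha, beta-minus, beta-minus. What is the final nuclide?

Po-214

Start: (A, Z) = (222, 86).
After α: (218, 84).
After α: (214, 82).
After β⁻: (214, 83).
After β⁻: (214, 84).
Z = 84 is polonium.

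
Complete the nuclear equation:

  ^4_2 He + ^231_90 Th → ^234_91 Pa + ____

Conserve mass number: 4 + 231 = 234 + A, so A = 1.
Conserve atomic number: 2 + 90 = 91 + Z, so Z = 1.
A = 1 and Z = 1 is ^1_1 H — a proton.

proton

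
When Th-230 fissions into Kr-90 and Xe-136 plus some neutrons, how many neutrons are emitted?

Conserve mass number: 230 = 90 + 136 + k, so k = 230 − 226 = 4.
Check atomic number: 90 = 36 + 54 + 0 = 90. ✓

4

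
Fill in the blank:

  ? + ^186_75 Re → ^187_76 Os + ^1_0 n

deuteron

Conserve mass number: A + 186 = 187 + 1, so A = 2.
Conserve atomic number: Z + 75 = 76 + 0, so Z = 1.
A = 2 and Z = 1 is ^2_1 H — a deuteron.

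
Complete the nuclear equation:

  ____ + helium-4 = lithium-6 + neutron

Conserve mass number: A + 4 = 6 + 1, so A = 3.
Conserve atomic number: Z + 2 = 3 + 0, so Z = 1.
A = 3 and Z = 1 is hydrogen-3 — a triton.

triton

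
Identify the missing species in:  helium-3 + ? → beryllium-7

Conserve mass number: 3 + A = 7, so A = 4.
Conserve atomic number: 2 + Z = 4, so Z = 2.
A = 4 and Z = 2 is helium-4 — an alpha particle.

alpha particle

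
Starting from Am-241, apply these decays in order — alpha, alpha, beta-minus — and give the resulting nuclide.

U-233

Start: (A, Z) = (241, 95).
After α: (237, 93).
After α: (233, 91).
After β⁻: (233, 92).
Z = 92 is uranium.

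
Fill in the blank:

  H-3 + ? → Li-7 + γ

Conserve mass number: 3 + A = 7 + 0, so A = 4.
Conserve atomic number: 1 + Z = 3 + 0, so Z = 2.
A = 4 and Z = 2 is He-4 — an alpha particle.

alpha particle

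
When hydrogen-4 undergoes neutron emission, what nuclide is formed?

Neutron emission: mass number changes by -1, atomic number by +0.
A: 4 − 1 = 3; Z: 1 = 1.
Z = 1 is hydrogen, so the daughter is hydrogen-3.

H-3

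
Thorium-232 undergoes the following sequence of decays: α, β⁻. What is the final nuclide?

Start: (A, Z) = (232, 90).
After α: (228, 88).
After β⁻: (228, 89).
Z = 89 is actinium.

Ac-228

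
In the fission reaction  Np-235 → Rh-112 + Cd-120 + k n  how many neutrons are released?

3

Conserve mass number: 235 = 112 + 120 + k, so k = 235 − 232 = 3.
Check atomic number: 93 = 45 + 48 + 0 = 93. ✓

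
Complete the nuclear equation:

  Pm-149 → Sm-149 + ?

Conserve mass number: 149 = 149 + A, so A = 0.
Conserve atomic number: 61 = 62 + Z, so Z = -1.
A = 0 and Z = -1 is e⁻ — a beta-minus particle.

beta-minus particle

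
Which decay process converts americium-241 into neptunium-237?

alpha decay

ΔA = 237 − 241 = -4; ΔZ = 93 − 95 = -2.
A drops by 4 and Z drops by 2 — the signature of alpha emission.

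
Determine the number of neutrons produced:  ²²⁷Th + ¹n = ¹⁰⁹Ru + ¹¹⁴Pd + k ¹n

5

Conserve mass number: 228 = 109 + 114 + k, so k = 228 − 223 = 5.
Check atomic number: 90 = 44 + 46 + 0 = 90. ✓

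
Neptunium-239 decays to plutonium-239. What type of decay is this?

beta-minus decay

ΔA = 239 − 239 = 0; ΔZ = 94 − 93 = +1.
A is unchanged and Z rises by 1 — a neutron has become a proton (β⁻ decay).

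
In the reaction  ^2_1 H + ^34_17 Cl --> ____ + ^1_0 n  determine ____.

Ar-35

Conserve mass number: 2 + 34 = A + 1, so A = 35.
Conserve atomic number: 1 + 17 = Z + 0, so Z = 18.
Z = 18 is argon, so the species is ^35_18 Ar.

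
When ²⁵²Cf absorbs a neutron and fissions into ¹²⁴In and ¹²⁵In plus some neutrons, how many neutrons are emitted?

Conserve mass number: 253 = 124 + 125 + k, so k = 253 − 249 = 4.
Check atomic number: 98 = 49 + 49 + 0 = 98. ✓

4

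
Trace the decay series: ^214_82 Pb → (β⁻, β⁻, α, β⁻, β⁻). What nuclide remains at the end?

Start: (A, Z) = (214, 82).
After β⁻: (214, 83).
After β⁻: (214, 84).
After α: (210, 82).
After β⁻: (210, 83).
After β⁻: (210, 84).
Z = 84 is polonium.

Po-210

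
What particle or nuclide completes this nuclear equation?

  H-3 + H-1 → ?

He-4

Conserve mass number: 3 + 1 = A, so A = 4.
Conserve atomic number: 1 + 1 = Z, so Z = 2.
A = 4 and Z = 2 is He-4 — an alpha particle.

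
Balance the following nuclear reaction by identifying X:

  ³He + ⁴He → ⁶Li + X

proton

Conserve mass number: 3 + 4 = 6 + A, so A = 1.
Conserve atomic number: 2 + 2 = 3 + Z, so Z = 1.
A = 1 and Z = 1 is ¹H — a proton.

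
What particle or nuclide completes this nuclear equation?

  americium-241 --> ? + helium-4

Conserve mass number: 241 = A + 4, so A = 237.
Conserve atomic number: 95 = Z + 2, so Z = 93.
Z = 93 is neptunium, so the species is neptunium-237.

Np-237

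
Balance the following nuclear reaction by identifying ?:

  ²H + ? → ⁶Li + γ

alpha particle

Conserve mass number: 2 + A = 6 + 0, so A = 4.
Conserve atomic number: 1 + Z = 3 + 0, so Z = 2.
A = 4 and Z = 2 is ⁴He — an alpha particle.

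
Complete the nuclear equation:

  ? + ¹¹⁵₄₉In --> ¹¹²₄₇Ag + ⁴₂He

neutron

Conserve mass number: A + 115 = 112 + 4, so A = 1.
Conserve atomic number: Z + 49 = 47 + 2, so Z = 0.
A = 1 and Z = 0 is ¹₀n — a neutron.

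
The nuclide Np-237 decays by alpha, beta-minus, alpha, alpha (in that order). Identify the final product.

Ra-225

Start: (A, Z) = (237, 93).
After α: (233, 91).
After β⁻: (233, 92).
After α: (229, 90).
After α: (225, 88).
Z = 88 is radium.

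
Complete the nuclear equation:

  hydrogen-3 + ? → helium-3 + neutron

Conserve mass number: 3 + A = 3 + 1, so A = 1.
Conserve atomic number: 1 + Z = 2 + 0, so Z = 1.
A = 1 and Z = 1 is hydrogen-1 — a proton.

proton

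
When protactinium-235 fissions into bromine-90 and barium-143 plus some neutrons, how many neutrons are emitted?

2

Conserve mass number: 235 = 90 + 143 + k, so k = 235 − 233 = 2.
Check atomic number: 91 = 35 + 56 + 0 = 91. ✓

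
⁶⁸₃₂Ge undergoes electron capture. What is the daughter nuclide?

Ga-68

Electron capture: mass number changes by +0, atomic number by -1.
A: 68 = 68; Z: 32 − 1 = 31.
Z = 31 is gallium, so the daughter is ⁶⁸₃₁Ga.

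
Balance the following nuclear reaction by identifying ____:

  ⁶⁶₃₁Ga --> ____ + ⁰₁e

Zn-66

Conserve mass number: 66 = A + 0, so A = 66.
Conserve atomic number: 31 = Z + 1, so Z = 30.
Z = 30 is zinc, so the species is ⁶⁶₃₀Zn.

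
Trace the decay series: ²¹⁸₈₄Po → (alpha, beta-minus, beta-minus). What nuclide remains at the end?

Start: (A, Z) = (218, 84).
After α: (214, 82).
After β⁻: (214, 83).
After β⁻: (214, 84).
Z = 84 is polonium.

Po-214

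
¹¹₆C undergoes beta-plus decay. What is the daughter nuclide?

Beta-plus decay: mass number changes by +0, atomic number by -1.
A: 11 = 11; Z: 6 − 1 = 5.
Z = 5 is boron, so the daughter is ¹¹₅B.

B-11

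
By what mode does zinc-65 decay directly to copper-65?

beta-plus decay or electron capture

ΔA = 65 − 65 = 0; ΔZ = 29 − 30 = -1.
A is unchanged and Z drops by 1 — a proton has become a neutron (β⁺ emission or electron capture).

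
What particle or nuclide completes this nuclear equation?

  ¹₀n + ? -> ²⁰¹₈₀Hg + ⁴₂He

Pb-204

Conserve mass number: 1 + A = 201 + 4, so A = 204.
Conserve atomic number: 0 + Z = 80 + 2, so Z = 82.
Z = 82 is lead, so the species is ²⁰⁴₈₂Pb.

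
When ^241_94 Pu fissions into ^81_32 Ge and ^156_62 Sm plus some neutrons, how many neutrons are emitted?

4

Conserve mass number: 241 = 81 + 156 + k, so k = 241 − 237 = 4.
Check atomic number: 94 = 32 + 62 + 0 = 94. ✓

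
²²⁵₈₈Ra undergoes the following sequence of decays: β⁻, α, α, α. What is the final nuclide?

Bi-213

Start: (A, Z) = (225, 88).
After β⁻: (225, 89).
After α: (221, 87).
After α: (217, 85).
After α: (213, 83).
Z = 83 is bismuth.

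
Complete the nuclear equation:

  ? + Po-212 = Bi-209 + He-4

Conserve mass number: A + 212 = 209 + 4, so A = 1.
Conserve atomic number: Z + 84 = 83 + 2, so Z = 1.
A = 1 and Z = 1 is H-1 — a proton.

proton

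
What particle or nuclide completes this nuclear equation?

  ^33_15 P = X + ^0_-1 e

Conserve mass number: 33 = A + 0, so A = 33.
Conserve atomic number: 15 = Z − 1, so Z = 16.
Z = 16 is sulfur, so the species is ^33_16 S.

S-33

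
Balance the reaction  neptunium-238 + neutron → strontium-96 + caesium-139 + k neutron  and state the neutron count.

Conserve mass number: 239 = 96 + 139 + k, so k = 239 − 235 = 4.
Check atomic number: 93 = 38 + 55 + 0 = 93. ✓

4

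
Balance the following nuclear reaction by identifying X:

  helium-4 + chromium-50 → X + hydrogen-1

Mn-53

Conserve mass number: 4 + 50 = A + 1, so A = 53.
Conserve atomic number: 2 + 24 = Z + 1, so Z = 25.
Z = 25 is manganese, so the species is manganese-53.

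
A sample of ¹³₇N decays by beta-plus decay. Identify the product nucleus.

C-13

Beta-plus decay: mass number changes by +0, atomic number by -1.
A: 13 = 13; Z: 7 − 1 = 6.
Z = 6 is carbon, so the daughter is ¹³₆C.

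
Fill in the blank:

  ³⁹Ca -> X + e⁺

Conserve mass number: 39 = A + 0, so A = 39.
Conserve atomic number: 20 = Z + 1, so Z = 19.
Z = 19 is potassium, so the species is ³⁹K.

K-39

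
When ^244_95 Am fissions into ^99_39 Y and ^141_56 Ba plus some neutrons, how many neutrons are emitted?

Conserve mass number: 244 = 99 + 141 + k, so k = 244 − 240 = 4.
Check atomic number: 95 = 39 + 56 + 0 = 95. ✓

4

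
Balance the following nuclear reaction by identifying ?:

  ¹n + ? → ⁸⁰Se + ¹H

Br-80

Conserve mass number: 1 + A = 80 + 1, so A = 80.
Conserve atomic number: 0 + Z = 34 + 1, so Z = 35.
Z = 35 is bromine, so the species is ⁸⁰Br.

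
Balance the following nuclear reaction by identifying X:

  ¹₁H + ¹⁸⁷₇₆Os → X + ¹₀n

Conserve mass number: 1 + 187 = A + 1, so A = 187.
Conserve atomic number: 1 + 76 = Z + 0, so Z = 77.
Z = 77 is iridium, so the species is ¹⁸⁷₇₇Ir.

Ir-187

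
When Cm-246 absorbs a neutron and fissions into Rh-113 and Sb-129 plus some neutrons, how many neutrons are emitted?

Conserve mass number: 247 = 113 + 129 + k, so k = 247 − 242 = 5.
Check atomic number: 96 = 45 + 51 + 0 = 96. ✓

5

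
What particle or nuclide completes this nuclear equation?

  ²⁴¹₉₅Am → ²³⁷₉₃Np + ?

alpha particle

Conserve mass number: 241 = 237 + A, so A = 4.
Conserve atomic number: 95 = 93 + Z, so Z = 2.
A = 4 and Z = 2 is ⁴₂He — an alpha particle.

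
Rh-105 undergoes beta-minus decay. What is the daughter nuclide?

Pd-105

Beta-minus decay: mass number changes by +0, atomic number by +1.
A: 105 = 105; Z: 45 + 1 = 46.
Z = 46 is palladium, so the daughter is Pd-105.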